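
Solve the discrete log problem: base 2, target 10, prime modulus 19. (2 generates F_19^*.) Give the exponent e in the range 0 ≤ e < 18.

17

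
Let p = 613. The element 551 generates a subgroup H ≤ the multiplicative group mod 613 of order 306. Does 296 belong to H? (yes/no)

296 ∈ ⟨551⟩ iff 296^306 ≡ 1 (mod 613), since |⟨551⟩| = 306.
296^306 mod 613 = 612.
Since 612 ≠ 1, 296 does not lie in the subgroup.

no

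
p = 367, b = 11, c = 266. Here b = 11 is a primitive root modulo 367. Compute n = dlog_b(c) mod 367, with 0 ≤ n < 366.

273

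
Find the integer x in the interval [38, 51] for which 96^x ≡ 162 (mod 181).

Compute 96^38 mod 181 = 20, then multiply by 96 repeatedly:
  96^38=20  96^39=110  96^40=62  96^41=160  96^42=156
  96^43=134  96^44=13  96^45=162
Found 162 at exponent 45.

45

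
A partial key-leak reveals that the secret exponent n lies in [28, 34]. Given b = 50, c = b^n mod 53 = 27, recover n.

Compute 50^28 mod 53 = 44, then multiply by 50 repeatedly:
  50^28=44  50^29=27
Found 27 at exponent 29.

29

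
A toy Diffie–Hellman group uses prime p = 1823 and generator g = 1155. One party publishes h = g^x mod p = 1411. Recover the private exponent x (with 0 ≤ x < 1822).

Baby-step giant-step with m = ceil(sqrt(1822)) = 43.
Baby table (1155^j mod 1823 for j=0..42):
  0:1  1:1155  2:1412  3:1098  4:1205  5:826  6:601  7:1415
  8:917  9:1795  10:474  11:570  12:247  13:897  14:571  15:1402
  16:486  17:1669  18:784  19:1312  20:447  21:376  22:406  23:419
  24:850  25:976  26:666  27:1747  28:1547  29:245  30:410  31:1393
  32:1029  33:1722  34:17  35:1405  36:305  37:436  38:432  39:1281
  40:1102  41:356  42:1005
Giant step factor: 1155^(-43) ≡ 180 (mod 1823).
Scan 1411·180^i mod 1823 for i = 0, 1, …:
  i=0: 1411   i=1: 583   i=2: 1029
Match at i=2, j=32: x = 2·43 + 32 = 118.

118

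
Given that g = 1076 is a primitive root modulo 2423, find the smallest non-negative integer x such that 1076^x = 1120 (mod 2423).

Baby-step giant-step with m = ceil(sqrt(2422)) = 50.
Baby table (1076^j mod 2423 for j=0..49):
  0:1  1:1076  2:2005  3:910  4:268  5:31  6:1857  7:1580
  8:1557  9:1039  10:961  11:1838  12:520  13:2230  14:710  15:715
  16:1249  17:1582  18:1286  19:203  20:358  21:2374  22:582  23:1098
  24:1447  25:1406  26:904  27:1081  28:116  29:1243  30:2395  31:1371
  32:2012  33:1173  34:2188  35:1555  36:1310  37:1797  38:18  39:2407
  40:2168  41:1842  42:2401  43:558  44:1927  45:1787  46:1373  47:1741
  48:337  49:1585
Giant step factor: 1076^(-50) ≡ 2007 (mod 2423).
Scan 1120·2007^i mod 2423 for i = 0, 1, …:
  i=0: 1120   i=1: 1719   i=2: 2104   i=3: 1862
  i=4: 768   i=5: 348   i=6: 612   i=7: 2246
  i=8: 942   i=9: 654     …   i=44: 784
  i=45: 961
Match at i=45, j=10: x = 45·50 + 10 = 2260.

2260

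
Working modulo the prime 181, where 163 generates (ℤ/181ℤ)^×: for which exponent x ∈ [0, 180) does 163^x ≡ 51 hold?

57

Baby-step giant-step with m = ceil(sqrt(180)) = 14.
Baby table (163^j mod 181 for j=0..13):
  0:1  1:163  2:143  3:141  4:177  5:72  6:152  7:160
  8:16  9:74  10:116  11:84  12:117  13:66
Giant step factor: 163^(-14) ≡ 55 (mod 181).
Scan 51·55^i mod 181 for i = 0, 1, …:
  i=0: 51   i=1: 90   i=2: 63   i=3: 26
  i=4: 163
Match at i=4, j=1: x = 4·14 + 1 = 57.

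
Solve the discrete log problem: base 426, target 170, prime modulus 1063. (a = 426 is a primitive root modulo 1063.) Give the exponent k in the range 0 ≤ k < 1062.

131

Baby-step giant-step with m = ceil(sqrt(1062)) = 33.
Baby table (426^j mod 1063 for j=0..32):
  0:1  1:426  2:766  3:1038  4:1043  5:1047  6:625  7:500
  8:400  9:320  10:256  11:630  12:504  13:1041  14:195  15:156
  16:550  17:440  18:352  19:69  20:693  21:767  22:401  23:746
  24:1022  25:605  26:484  27:1025  28:820  29:656  30:950  31:760
  32:608
Giant step factor: 426^(-33) ≡ 733 (mod 1063).
Scan 170·733^i mod 1063 for i = 0, 1, …:
  i=0: 170   i=1: 239   i=2: 855   i=3: 608
Match at i=3, j=32: k = 3·33 + 32 = 131.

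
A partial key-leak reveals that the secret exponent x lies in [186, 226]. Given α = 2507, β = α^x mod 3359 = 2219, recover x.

201

Compute 2507^186 mod 3359 = 1867, then multiply by 2507 repeatedly:
  2507^186=1867  2507^187=1482  2507^188=320  2507^189=2798  2507^190=994
  2507^191=2939  2507^192=1786  2507^193=3314  2507^194=1391  2507^195=595
  2507^196=269  2507^197=2583  2507^198=2788  2507^199=2796  2507^200=2698
  2507^201=2219
Found 2219 at exponent 201.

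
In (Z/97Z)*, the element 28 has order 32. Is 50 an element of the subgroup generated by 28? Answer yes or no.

50 ∈ ⟨28⟩ iff 50^32 ≡ 1 (mod 97), since |⟨28⟩| = 32.
50^32 mod 97 = 1.
Since 1 = 1, 50 lies in the subgroup.

yes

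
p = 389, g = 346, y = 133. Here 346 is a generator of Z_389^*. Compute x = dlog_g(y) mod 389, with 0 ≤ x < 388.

Baby-step giant-step with m = ceil(sqrt(388)) = 20.
Baby table (346^j mod 389 for j=0..19):
  0:1  1:346  2:293  3:238  4:269  5:103  6:239  7:226
  8:7  9:88  10:106  11:110  12:327  13:332  14:117  15:26
  16:49  17:227  18:353  19:381
Giant step factor: 346^(-20) ≡ 121 (mod 389).
Scan 133·121^i mod 389 for i = 0, 1, …:
  i=0: 133   i=1: 144   i=2: 308   i=3: 313
  i=4: 140   i=5: 213   i=6: 99   i=7: 309
  i=8: 45   i=9: 388     …   i=17: 181
  i=18: 117
Match at i=18, j=14: x = 18·20 + 14 = 374.

374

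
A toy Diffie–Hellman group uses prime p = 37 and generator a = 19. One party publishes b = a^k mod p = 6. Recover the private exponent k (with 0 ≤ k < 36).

Successive powers of 19 modulo 37:
  19^0=1  19^1=19  19^2=28  19^3=14  19^4=7  19^5=22
  19^6=11  19^7=24  19^8=12  19^9=6
So 19^9 ≡ 6 (mod 37), giving k = 9.

9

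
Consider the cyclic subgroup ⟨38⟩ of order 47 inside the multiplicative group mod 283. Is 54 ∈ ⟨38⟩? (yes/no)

yes

54 ∈ ⟨38⟩ iff 54^47 ≡ 1 (mod 283), since |⟨38⟩| = 47.
54^47 mod 283 = 1.
Since 1 = 1, 54 lies in the subgroup.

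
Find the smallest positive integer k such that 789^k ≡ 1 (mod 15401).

15400

The order of 789 must divide p − 1 = 15400 = 2^3 · 5^2 · 7 · 11.
Divisors: 1, 2, 4, 5, 7, 8, 10, 11, 14, 20, 22, 25, 28, 35, 40, 44, 50, 55, 56, 70, 77, 88, 100, 110, 140, 154, 175, 200, 220, 275, 280, 308, 350, 385, 440, 550, 616, 700, 770, 1100, 1400, 1540, 1925, 2200, 3080, 3850, 7700, 15400.
Check each in increasing order: 789^1 ≡ 789;  789^2 ≡ 6481;  789^4 ≡ 4834;  789^5 ≡ 9979;  789^7 ≡ 5100;  789^8 ≡ 4239;  789^10 ≡ 12976;  789^11 ≡ 11800;  789^14 ≡ 13112;  789^20 ≡ 12844;  789^22 ≡ 14960;  789^25 ≡ 3154;  789^28 ≡ 3181;  789^35 ≡ 5847;  789^40 ≡ 8225;  789^44 ≡ 9669;  789^50 ≡ 14071;  789^55 ≡ 3592;  789^56 ≡ 304;  789^70 ≡ 12590;  789^77 ≡ 2231;  789^88 ≡ 5491;  789^100 ≡ 13186;  789^110 ≡ 11827;  789^140 ≡ 1008;  789^154 ≡ 2838;  789^175 ≡ 10594;  789^200 ≡ 8707;  789^220 ≡ 6047;  789^275 ≡ 5414;  789^280 ≡ 14999;  789^308 ≡ 14922;  789^350 ≡ 5749;  789^385 ≡ 9421;  789^440 ≡ 4235;  789^550 ≡ 3293;  789^616 ≡ 13827;  789^700 ≡ 455;  789^770 ≡ 14679;  789^1100 ≡ 1545;  789^1400 ≡ 6812;  789^1540 ≡ 13051;  789^1925 ≡ 7288;  789^2200 ≡ 15271;  789^3080 ≡ 8942;  789^3850 ≡ 12296;  789^7700 ≡ 15400;  789^15400 ≡ 1.
Smallest exponent giving 1 is 15400.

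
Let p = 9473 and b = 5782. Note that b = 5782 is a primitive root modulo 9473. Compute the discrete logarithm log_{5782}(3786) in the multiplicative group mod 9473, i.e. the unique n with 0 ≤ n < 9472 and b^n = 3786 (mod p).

Baby-step giant-step with m = ceil(sqrt(9472)) = 98.
Baby table (5782^j mod 9473 for j=0..97):
  0:1  1:5782  2:1307  3:7093  4:3109  5:5957  6:9019  7:8466
  8:3421  9:598  10:9464  11:4800  12:7183  13:2474  14:438  15:3225
  16:4086  17:9063  18:7103  19:4091  20:81  21:4165  22:1664  23:6153
  24:5531  25:8867  26:1118  27:3690  28:2384  29:1073  30:8744  31:407
  32:3970  33:1461  34:7059  35:5454  36:8884  37:4682  38:6963  39:9289
  40:6561  41:5810  42:2162  43:5797  44:2780  45:7752  46:5301  47:5227
  48:3644  49:1656  50:7262  51:4548  52:8961  53:4665  54:3399  55:6016
  56:9129  57:322  58:5096  59:4042  60:953  61:6433  62:4608  63:5380
  64:7301  65:2694  66:3096  67:6575  68:1501  69:1514  70:896  71:8414
  72:5893  73:8418  74:602  75:4173  76:555  77:7136  78:5437  79:5320
  80:1409  81:58  82:3801  83:22  84:4055  85:335  86:4478  87:2087
  88:7905  89:8958  90:6265  91:8951  92:3683  93:9275  94:1397  95:6458
  96:7063  97:163
Giant step factor: 5782^(-98) ≡ 923 (mod 9473).
Scan 3786·923^i mod 9473 for i = 0, 1, …:
  i=0: 3786   i=1: 8414
Match at i=1, j=71: n = 1·98 + 71 = 169.

169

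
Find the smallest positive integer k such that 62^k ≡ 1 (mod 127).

63

The order of 62 must divide p − 1 = 126 = 2 · 3^2 · 7.
Divisors: 1, 2, 3, 6, 7, 9, 14, 18, 21, 42, 63, 126.
Check each in increasing order: 62^1 ≡ 62;  62^2 ≡ 34;  62^3 ≡ 76;  62^6 ≡ 61;  62^7 ≡ 99;  62^9 ≡ 64;  62^14 ≡ 22;  62^18 ≡ 32;  62^21 ≡ 19;  62^42 ≡ 107;  62^63 ≡ 1.
Smallest exponent giving 1 is 63.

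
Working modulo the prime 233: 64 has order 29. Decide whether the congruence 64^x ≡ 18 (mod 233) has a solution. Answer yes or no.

no

18 ∈ ⟨64⟩ iff 18^29 ≡ 1 (mod 233), since |⟨64⟩| = 29.
18^29 mod 233 = 144.
Since 144 ≠ 1, 18 does not lie in the subgroup.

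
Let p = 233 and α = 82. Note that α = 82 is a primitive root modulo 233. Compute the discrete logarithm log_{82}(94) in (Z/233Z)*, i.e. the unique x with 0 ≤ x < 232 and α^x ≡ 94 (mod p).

223

Baby-step giant-step with m = ceil(sqrt(232)) = 16.
Baby table (82^j mod 233 for j=0..15):
  0:1  1:82  2:200  3:90  4:157  5:59  6:178  7:150
  8:184  9:176  10:219  11:17  12:229  13:138  14:132  15:106
Giant step factor: 82^(-16) ≡ 128 (mod 233).
Scan 94·128^i mod 233 for i = 0, 1, …:
  i=0: 94   i=1: 149   i=2: 199   i=3: 75
  i=4: 47   i=5: 191   i=6: 216   i=7: 154
  i=8: 140   i=9: 212   i=10: 108   i=11: 77
  i=12: 70   i=13: 106
Match at i=13, j=15: x = 13·16 + 15 = 223.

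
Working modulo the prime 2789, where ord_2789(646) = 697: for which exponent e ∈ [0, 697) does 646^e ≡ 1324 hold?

61

Baby-step giant-step with m = ceil(sqrt(697)) = 27.
Baby table (646^j mod 2789 for j=0..26):
  0:1  1:646  2:1755  3:1396  4:969  5:1238  6:2094  7:59
  8:1857  9:352  10:1483  11:1391  12:528  13:830  14:692  15:792
  16:1245  17:1038  18:1188  19:473  20:1557  21:1782  22:2104  23:941
  24:2673  25:367  26:17
Giant step factor: 646^(-27) ≡ 561 (mod 2789).
Scan 1324·561^i mod 2789 for i = 0, 1, …:
  i=0: 1324   i=1: 890   i=2: 59
Match at i=2, j=7: e = 2·27 + 7 = 61.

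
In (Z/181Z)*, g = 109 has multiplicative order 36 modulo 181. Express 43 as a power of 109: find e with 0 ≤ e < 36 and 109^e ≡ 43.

Successive powers of 109 modulo 181:
  109^0=1  109^1=109  109^2=116  109^3=155  109^4=62  109^5=61
  109^6=133  109^7=17  109^8=43
So 109^8 ≡ 43 (mod 181), giving e = 8.

8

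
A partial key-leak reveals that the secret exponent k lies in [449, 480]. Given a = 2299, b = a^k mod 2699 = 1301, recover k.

Compute 2299^449 mod 2699 = 1680, then multiply by 2299 repeatedly:
  2299^449=1680  2299^450=51  2299^451=1192  2299^452=923  2299^453=563
  2299^454=1516  2299^455=875  2299^456=870  2299^457=171  2299^458=1774
  2299^459=237  2299^460=2364  2299^461=1749  2299^462=2140  2299^463=2282
  2299^464=2161  2299^465=1979  2299^466=1906  2299^467=1417  2299^468=2689
  2299^469=1301
Found 1301 at exponent 469.

469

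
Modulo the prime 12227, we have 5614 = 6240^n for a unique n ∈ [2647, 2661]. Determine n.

2661

Compute 6240^2647 mod 12227 = 10764, then multiply by 6240 repeatedly:
  6240^2647=10764  6240^2648=4449  6240^2649=6470  6240^2650=11473  6240^2651=2435
  6240^2652=8466  6240^2653=7200  6240^2654=6002  6240^2655=1179  6240^2656=8533
  6240^2657=9562  6240^2658=11347  6240^2659=10950  6240^2660=3524  6240^2661=5614
Found 5614 at exponent 2661.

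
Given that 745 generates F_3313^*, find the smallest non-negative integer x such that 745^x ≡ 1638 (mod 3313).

1569

Baby-step giant-step with m = ceil(sqrt(3312)) = 58.
Baby table (745^j mod 3313 for j=0..57):
  0:1  1:745  2:1754  3:1408  4:2052  5:1447  6:1290  7:280
  8:3194  9:796  10:3306  11:1411  12:974  13:83  14:2201  15:3123
  16:909  17:1353  18:833  19:1054  20:49  21:62  22:3121  23:2732
  24:1158  25:1330  26:263  27:468  28:795  29:2561  30:2970  31:2879
  32:1344  33:754  34:1833  35:629  36:1472  37:37  38:1061  39:1951
  40:2401  41:3038  42:531  43:1348  44:421  45:2223  46:2948  47:3054
  48:2512  49:2908  50:3071  51:1925  52:2909  53:503  54:366  55:1004
  56:2555  57:1813
Giant step factor: 745^(-58) ≡ 2653 (mod 3313).
Scan 1638·2653^i mod 3313 for i = 0, 1, …:
  i=0: 1638   i=1: 2271   i=2: 1929   i=3: 2365
  i=4: 2836   i=5: 85   i=6: 221   i=7: 3225
  i=8: 1759   i=9: 1923     …   i=26: 3090
  i=27: 1408
Match at i=27, j=3: x = 27·58 + 3 = 1569.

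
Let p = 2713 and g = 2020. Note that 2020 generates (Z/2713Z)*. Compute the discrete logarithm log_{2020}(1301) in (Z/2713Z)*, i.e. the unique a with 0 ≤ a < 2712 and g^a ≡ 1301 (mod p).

2210

Baby-step giant-step with m = ceil(sqrt(2712)) = 53.
Baby table (2020^j mod 2713 for j=0..52):
  0:1  1:2020  2:48  3:2005  4:2304  5:1285  6:2072  7:1994
  8:1788  9:757  10:1721  11:1067  12:1218  13:2382  14:1491  15:390
  16:1030  17:2442  18:606  19:557  20:1958  21:2319  22:1742  23:79
  24:2226  25:1079  26:1041  27:245  28:1134  29:908  30:172  31:176
  32:117  33:309  34:190  35:1267  36:981  37:1130  38:967  39:2693
  40:295  41:1753  42:595  43:41  44:1430  45:1968  46:815  47:2222
  48:1138  49:849  50:364  51:57  52:1194
Giant step factor: 2020^(-53) ≡ 118 (mod 2713).
Scan 1301·118^i mod 2713 for i = 0, 1, …:
  i=0: 1301   i=1: 1590   i=2: 423   i=3: 1080
  i=4: 2642   i=5: 2474   i=6: 1641   i=7: 1015
  i=8: 398   i=9: 843     …   i=40: 1573
  i=41: 1130
Match at i=41, j=37: a = 41·53 + 37 = 2210.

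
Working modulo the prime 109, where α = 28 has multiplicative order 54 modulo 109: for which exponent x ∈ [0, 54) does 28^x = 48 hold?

46

Baby-step giant-step with m = ceil(sqrt(54)) = 8.
Baby table (28^j mod 109 for j=0..7):
  0:1  1:28  2:21  3:43  4:5  5:31  6:105  7:106
Giant step factor: 28^(-8) ≡ 48 (mod 109).
Scan 48·48^i mod 109 for i = 0, 1, …:
  i=0: 48   i=1: 15   i=2: 66   i=3: 7
  i=4: 9   i=5: 105
Match at i=5, j=6: x = 5·8 + 6 = 46.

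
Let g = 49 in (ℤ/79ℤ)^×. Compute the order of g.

The order of 49 must divide p − 1 = 78 = 2 · 3 · 13.
Divisors: 1, 2, 3, 6, 13, 26, 39, 78.
Check each in increasing order: 49^1 ≡ 49;  49^2 ≡ 31;  49^3 ≡ 18;  49^6 ≡ 8;  49^13 ≡ 55;  49^26 ≡ 23;  49^39 ≡ 1.
Smallest exponent giving 1 is 39.

39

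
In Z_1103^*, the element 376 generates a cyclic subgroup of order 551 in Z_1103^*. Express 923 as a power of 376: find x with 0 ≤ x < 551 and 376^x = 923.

509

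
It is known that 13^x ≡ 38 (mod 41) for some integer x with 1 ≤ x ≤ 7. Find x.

Compute 13^1 mod 41 = 13, then multiply by 13 repeatedly:
  13^1=13  13^2=5  13^3=24  13^4=25  13^5=38
Found 38 at exponent 5.

5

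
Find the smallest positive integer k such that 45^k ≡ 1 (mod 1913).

1912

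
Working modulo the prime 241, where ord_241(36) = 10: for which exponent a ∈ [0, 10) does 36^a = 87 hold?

4

Successive powers of 36 modulo 241:
  36^0=1  36^1=36  36^2=91  36^3=143  36^4=87
So 36^4 ≡ 87 (mod 241), giving a = 4.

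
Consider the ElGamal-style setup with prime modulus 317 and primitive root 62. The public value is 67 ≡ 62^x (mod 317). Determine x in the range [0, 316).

92

Baby-step giant-step with m = ceil(sqrt(316)) = 18.
Baby table (62^j mod 317 for j=0..17):
  0:1  1:62  2:40  3:261  4:15  5:296  6:283  7:111
  8:225  9:2  10:124  11:80  12:205  13:30  14:275  15:249
  16:222  17:133
Giant step factor: 62^(-18) ≡ 238 (mod 317).
Scan 67·238^i mod 317 for i = 0, 1, …:
  i=0: 67   i=1: 96   i=2: 24   i=3: 6
  i=4: 160   i=5: 40
Match at i=5, j=2: x = 5·18 + 2 = 92.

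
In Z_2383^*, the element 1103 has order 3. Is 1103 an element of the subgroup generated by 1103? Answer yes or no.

1103 ∈ ⟨1103⟩ iff 1103^3 ≡ 1 (mod 2383), since |⟨1103⟩| = 3.
1103^3 mod 2383 = 1.
Since 1 = 1, 1103 lies in the subgroup.

yes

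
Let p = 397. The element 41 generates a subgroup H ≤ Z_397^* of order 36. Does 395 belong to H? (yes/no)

no

395 ∈ ⟨41⟩ iff 395^36 ≡ 1 (mod 397), since |⟨41⟩| = 36.
395^36 mod 397 = 290.
Since 290 ≠ 1, 395 does not lie in the subgroup.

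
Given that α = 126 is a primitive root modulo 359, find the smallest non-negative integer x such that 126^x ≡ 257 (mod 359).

287

Baby-step giant-step with m = ceil(sqrt(358)) = 19.
Baby table (126^j mod 359 for j=0..18):
  0:1  1:126  2:80  3:28  4:297  5:86  6:66  7:59
  8:254  9:53  10:216  11:291  12:48  13:304  14:250  15:267
  16:255  17:179  18:296
Giant step factor: 126^(-19) ≡ 350 (mod 359).
Scan 257·350^i mod 359 for i = 0, 1, …:
  i=0: 257   i=1: 200   i=2: 354   i=3: 45
  i=4: 313   i=5: 55   i=6: 223   i=7: 147
  i=8: 113   i=9: 60     …   i=14: 31
  i=15: 80
Match at i=15, j=2: x = 15·19 + 2 = 287.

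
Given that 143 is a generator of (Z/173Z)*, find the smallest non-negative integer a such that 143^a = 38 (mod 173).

134

Baby-step giant-step with m = ceil(sqrt(172)) = 14.
Baby table (143^j mod 173 for j=0..13):
  0:1  1:143  2:35  3:161  4:14  5:99  6:144  7:5
  8:23  9:2  10:113  11:70  12:149  13:28
Giant step factor: 143^(-14) ≡ 90 (mod 173).
Scan 38·90^i mod 173 for i = 0, 1, …:
  i=0: 38   i=1: 133   i=2: 33   i=3: 29
  i=4: 15   i=5: 139   i=6: 54   i=7: 16
  i=8: 56   i=9: 23
Match at i=9, j=8: a = 9·14 + 8 = 134.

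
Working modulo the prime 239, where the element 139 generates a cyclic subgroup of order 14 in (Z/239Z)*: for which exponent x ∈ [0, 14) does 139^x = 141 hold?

13

Successive powers of 139 modulo 239:
  139^0=1  139^1=139  139^2=201  139^3=215  139^4=10  139^5=195
  139^6=98  139^7=238  139^8=100  139^9=38  139^10=24  139^11=229
  139^12=44  139^13=141
So 139^13 ≡ 141 (mod 239), giving x = 13.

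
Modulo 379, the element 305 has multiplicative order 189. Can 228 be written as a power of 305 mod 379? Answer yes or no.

228 ∈ ⟨305⟩ iff 228^189 ≡ 1 (mod 379), since |⟨305⟩| = 189.
228^189 mod 379 = 378.
Since 378 ≠ 1, 228 does not lie in the subgroup.

no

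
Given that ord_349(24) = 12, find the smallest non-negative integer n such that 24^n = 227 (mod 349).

2

Successive powers of 24 modulo 349:
  24^0=1  24^1=24  24^2=227
So 24^2 ≡ 227 (mod 349), giving n = 2.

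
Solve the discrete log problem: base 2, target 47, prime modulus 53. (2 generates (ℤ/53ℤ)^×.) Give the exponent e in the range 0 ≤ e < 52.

44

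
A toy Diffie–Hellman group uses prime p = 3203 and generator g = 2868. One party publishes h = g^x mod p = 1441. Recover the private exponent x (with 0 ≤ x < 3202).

2401

Baby-step giant-step with m = ceil(sqrt(3202)) = 57.
Baby table (2868^j mod 3203 for j=0..56):
  0:1  1:2868  2:120  3:1439  4:1588  5:2921  6:1583  7:1393
  8:983  9:604  10:2652  11:2014  12:1143  13:1455  14:2634  15:1638
  16:2186  17:1177  18:2877  19:308  20:2519  21:1727  22:1198  23:2248
  24:2828  25:708  26:3045  27:1682  28:258  29:51  30:2133  31:2917
  32:2923  33:913  34:1633  35:658  36:577  37:2088  38:1977  39:726
  40:218  41:639  42:536  43:3011  44:260  45:2584  46:2373  47:2592
  48:2896  49:349  50:1596  51:241  52:2543  53:93  54:875  55:1551
  56:2504
Giant step factor: 2868^(-57) ≡ 2879 (mod 3203).
Scan 1441·2879^i mod 3203 for i = 0, 1, …:
  i=0: 1441   i=1: 754   i=2: 2335   i=3: 2571
  i=4: 2979   i=5: 2110   i=6: 1802   i=7: 2301
  i=8: 775   i=9: 1937     …   i=41: 1528
  i=42: 1393
Match at i=42, j=7: x = 42·57 + 7 = 2401.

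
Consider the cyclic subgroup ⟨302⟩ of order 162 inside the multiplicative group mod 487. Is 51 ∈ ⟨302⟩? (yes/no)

yes

51 ∈ ⟨302⟩ iff 51^162 ≡ 1 (mod 487), since |⟨302⟩| = 162.
51^162 mod 487 = 1.
Since 1 = 1, 51 lies in the subgroup.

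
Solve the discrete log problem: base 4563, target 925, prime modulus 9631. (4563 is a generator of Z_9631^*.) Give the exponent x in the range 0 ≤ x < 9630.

Baby-step giant-step with m = ceil(sqrt(9630)) = 99.
Baby table (4563^j mod 9631 for j=0..98):
  0:1  1:4563  2:8378  3:3375  4:156  5:8765  6:6783  7:6426
  8:5074  9:9369  10:8369  11:832  12:1802  13:7283  14:5379  15:4589
  16:1813  17:9321  18:1227  19:3190  20:3529  21:9426  22:8423  23:6459
  24:1557  25:6544  26:4172  27:5980  28:2117  29:9609  30:5555  31:8304
  32:2798  33:6199  34:9421  35:4870  36:3093  37:3944  38:5764  39:8502
  40:958  41:8511  42:3501  43:6865  44:4983  45:8269  46:6820  47:1899
  48:6868  49:9041  50:4510  51:7314  52:2367  53:4270  54:497  55:4526
  56:3274  57:1581  58:484  59:2993  60:301  61:5861  62:8087  63:4620
  64:8432  65:9002  66:9542  67:8026  68:5576  69:7817  70:5378  71:26
  72:3066  73:5946  74:1071  75:4056  76:6377  77:3000  78:3349  79:6721
  80:2819  81:5712  82:2370  83:8328  84:6369  85:5020  86:3742  87:8614
  88:1571  89:3009  90:5892  91:5075  92:4301  93:7116  94:4207  95:1958
  96:6417  97:2531  98:1384
Giant step factor: 4563^(-99) ≡ 1962 (mod 9631).
Scan 925·1962^i mod 9631 for i = 0, 1, …:
  i=0: 925   i=1: 4222   i=2: 904   i=3: 1544
  i=4: 5194   i=5: 1030   i=6: 7981   i=7: 8347
  i=8: 4114   i=9: 890     …   i=51: 3291
  i=52: 4172
Match at i=52, j=26: x = 52·99 + 26 = 5174.

5174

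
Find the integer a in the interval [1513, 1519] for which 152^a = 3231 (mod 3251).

1513

Compute 152^1513 mod 3251 = 3231, then multiply by 152 repeatedly:
  152^1513=3231
Found 3231 at exponent 1513.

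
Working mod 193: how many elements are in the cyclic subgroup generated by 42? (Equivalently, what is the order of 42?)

The order of 42 must divide p − 1 = 192 = 2^6 · 3.
Divisors: 1, 2, 3, 4, 6, 8, 12, 16, 24, 32, 48, 64, 96, 192.
Check each in increasing order: 42^1 ≡ 42;  42^2 ≡ 27;  42^3 ≡ 169;  42^4 ≡ 150;  42^6 ≡ 190;  42^8 ≡ 112;  42^12 ≡ 9;  42^16 ≡ 192;  42^24 ≡ 81;  42^32 ≡ 1.
Smallest exponent giving 1 is 32.

32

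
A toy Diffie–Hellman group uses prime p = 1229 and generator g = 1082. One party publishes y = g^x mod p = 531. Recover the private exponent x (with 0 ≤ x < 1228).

Baby-step giant-step with m = ceil(sqrt(1228)) = 36.
Baby table (1082^j mod 1229 for j=0..35):
  0:1  1:1082  2:716  3:442  4:163  5:619  6:1182  7:764
  8:760  9:119  10:942  11:403  12:980  13:962  14:1150  15:552
  16:1199  17:723  18:642  19:259  20:26  21:1094  22:181  23:431
  24:551  25:117  26:7  27:200  28:96  29:636  30:1141  31:646
  32:900  33:432  34:404  35:833
Giant step factor: 1082^(-36) ≡ 802 (mod 1229).
Scan 531·802^i mod 1229 for i = 0, 1, …:
  i=0: 531   i=1: 628   i=2: 995   i=3: 369
  i=4: 978   i=5: 254   i=6: 923   i=7: 388
  i=8: 239   i=9: 1183     …   i=15: 89
  i=16: 96
Match at i=16, j=28: x = 16·36 + 28 = 604.

604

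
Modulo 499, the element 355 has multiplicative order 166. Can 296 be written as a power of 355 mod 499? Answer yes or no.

296 ∈ ⟨355⟩ iff 296^166 ≡ 1 (mod 499), since |⟨355⟩| = 166.
296^166 mod 499 = 1.
Since 1 = 1, 296 lies in the subgroup.

yes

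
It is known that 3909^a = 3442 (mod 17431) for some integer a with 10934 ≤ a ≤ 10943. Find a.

10937

Compute 3909^10934 mod 17431 = 16642, then multiply by 3909 repeatedly:
  3909^10934=16642  3909^10935=1086  3909^10936=9441  3909^10937=3442
Found 3442 at exponent 10937.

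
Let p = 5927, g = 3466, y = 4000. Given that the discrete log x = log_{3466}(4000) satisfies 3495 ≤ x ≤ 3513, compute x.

3497

Compute 3466^3495 mod 5927 = 1394, then multiply by 3466 repeatedly:
  3466^3495=1394  3466^3496=1099  3466^3497=4000
Found 4000 at exponent 3497.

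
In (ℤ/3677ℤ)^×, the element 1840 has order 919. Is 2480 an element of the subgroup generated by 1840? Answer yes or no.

2480 ∈ ⟨1840⟩ iff 2480^919 ≡ 1 (mod 3677), since |⟨1840⟩| = 919.
2480^919 mod 3677 = 1309.
Since 1309 ≠ 1, 2480 does not lie in the subgroup.

no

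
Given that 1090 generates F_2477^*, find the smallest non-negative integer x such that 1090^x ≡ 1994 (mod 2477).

Baby-step giant-step with m = ceil(sqrt(2476)) = 50.
Baby table (1090^j mod 2477 for j=0..49):
  0:1  1:1090  2:1617  3:1383  4:1454  5:2057  6:445  7:2035
  8:1235  9:1139  10:533  11:1352  12:2342  13:1470  14:2158  15:1547
  16:1870  17:2206  18:1850  19:222  20:1711  21:2286  22:2355  23:778
  24:886  25:2187  26:956  27:1700  28:204  29:1907  30:427  31:2231
  32:1853  33:1015  34:1608  35:1481  36:1763  37:1995  38:2221  39:861
  40:2184  41:163  42:1803  43:1009  44:22  45:1687  46:896  47:702
  48:2264  49:668
Giant step factor: 1090^(-50) ≡ 2456 (mod 2477).
Scan 1994·2456^i mod 2477 for i = 0, 1, …:
  i=0: 1994   i=1: 235   i=2: 19   i=3: 2078
  i=4: 948   i=5: 2385   i=6: 1932   i=7: 1537
  i=8: 2401   i=9: 1596     …   i=45: 413
  i=46: 1235
Match at i=46, j=8: x = 46·50 + 8 = 2308.

2308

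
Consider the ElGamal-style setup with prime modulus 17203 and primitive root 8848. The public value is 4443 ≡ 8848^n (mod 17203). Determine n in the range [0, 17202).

Baby-step giant-step with m = ceil(sqrt(17202)) = 132.
Baby table (8848^j mod 17203 for j=0..131):
  0:1  1:8848  2:13454  3:13435  4:150  5:2569  6:5349  7:2499
  8:5297  9:6884  10:11012  11:13587  12:3212  13:420  14:312  15:8096
  16:116  17:11391  18:12394  19:10190  20:197  21:5553  22:1176  23:14636
  24:12347  25:7206  26:4370  27:10619  28:11329  29:14314  30:1786  31:10174
  32:13456  33:13928  34:9855  35:12236  36:5649  37:7637  38:15995  39:11882
  40:4403  41:10152  42:8033  43:10391  44:6736  45:8936  46:740  47:10380
  48:12626  49:15769  50:7782  51:8730  52:1570  53:8539  54:14699  55:2072
  56:11861  57:7828  58:2866  59:1146  60:7241  61:4396  62:17028  63:17073
  64:2361  65:5686  66:8156  67:14906  68:10090  69:9953  70:1987  71:16713
  72:16839  73:13492  74:5599  75:12515  76:14212  77:11049  78:14106  79:2123
  80:15831  81:5862  82:17134  83:8796  84:636  85:1947  86:6853  87:11972
  88:9385  89:16802  90:12973  91:6688  92:14307  93:8662  94:2011  95:5426
  96:12878  97:9075  98:9199  99:5359  100:4964  101:2213  102:3610  103:12512
  104:4871  105:5093  106:8207  107:1673  108:8124  109:7018  110:9637  111:10108
  112:14390  113:3317  114:498  115:2336  116:8125  117:15866  118:5888  119:6340
  120:14540  121:5886  122:5847  123:4835  124:13422  125:5547  126:16900  127:2724
  128:549  129:6306  130:6159  131:12931
Giant step factor: 8848^(-132) ≡ 11392 (mod 17203).
Scan 4443·11392^i mod 17203 for i = 0, 1, …:
  i=0: 4443   i=1: 3430   i=2: 6547   i=3: 8419
  i=4: 2523   i=5: 13006   i=6: 12116   i=7: 5803
  i=8: 13850   i=9: 10487     …   i=122: 6941
  i=123: 6884
Match at i=123, j=9: n = 123·132 + 9 = 16245.

16245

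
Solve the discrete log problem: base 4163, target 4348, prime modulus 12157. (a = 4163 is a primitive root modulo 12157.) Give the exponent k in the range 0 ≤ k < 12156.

5024

Baby-step giant-step with m = ceil(sqrt(12156)) = 111.
Baby table (4163^j mod 12157 for j=0..110):
  0:1  1:4163  2:6844  3:7721  4:11572  5:8202  6:8070  7:5619
  8:1829  9:3845  10:8123  11:7432  12:12008  13:11877  14:1432  15:4486
  16:2066  17:5759  18:1113  19:1602  20:7090  21:10631  22:5373  23:11076
  24:10044  25:5249  26:5458  27:221  28:8248  29:5056  30:4361  31:4442
  32:1249  33:8548  34:1785  35:3028  36:10912  37:8104  38:1277  39:3542
  40:11062  41:390  42:6689  43:6777  44:8411  45:2833  46:1489  47:10794
  48:3150  49:8204  50:4239  51:7150  52:5114  53:2675  54:213  55:11415
  56:11089  57:3378  58:9122  59:8575  60:4773  61:5461  62:553  63:4466
  64:3905  65:2606  66:4734  67:1145  68:1091  69:7272  70:2406  71:10967
  72:6086  73:830  74:2702  75:3201  76:1691  77:730  78:11897  79:11750
  80:7639  81:10602  82:6216  83:7112  84:4961  85:10057  86:10740  87:9331
  88:3338  89:643  90:2269  91:12015  92:4547  93:712  94:9905  95:10128
  96:2388  97:8975  98:4464  99:7736  100:1075  101:1449  102:2315  103:9001
  104:3289  105:3325  106:7309  107:10553  108:8898  109:12152  110:3499
Giant step factor: 4163^(-111) ≡ 10634 (mod 12157).
Scan 4348·10634^i mod 12157 for i = 0, 1, …:
  i=0: 4348   i=1: 3561   i=2: 10776   i=3: 102
  i=4: 2695   i=5: 4581   i=6: 1255   i=7: 9441
  i=8: 3088   i=9: 1735     …   i=44: 2104
  i=45: 5056
Match at i=45, j=29: k = 45·111 + 29 = 5024.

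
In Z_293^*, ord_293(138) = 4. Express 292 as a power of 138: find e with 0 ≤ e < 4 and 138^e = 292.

Successive powers of 138 modulo 293:
  138^0=1  138^1=138  138^2=292
So 138^2 ≡ 292 (mod 293), giving e = 2.

2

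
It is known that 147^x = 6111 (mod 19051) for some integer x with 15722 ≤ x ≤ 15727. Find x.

Compute 147^15722 mod 19051 = 16052, then multiply by 147 repeatedly:
  147^15722=16052  147^15723=16371  147^15724=6111
Found 6111 at exponent 15724.

15724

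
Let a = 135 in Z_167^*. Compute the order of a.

The order of 135 must divide p − 1 = 166 = 2 · 83.
Divisors: 1, 2, 83, 166.
Check each in increasing order: 135^1 ≡ 135;  135^2 ≡ 22;  135^83 ≡ 166;  135^166 ≡ 1.
Smallest exponent giving 1 is 166.

166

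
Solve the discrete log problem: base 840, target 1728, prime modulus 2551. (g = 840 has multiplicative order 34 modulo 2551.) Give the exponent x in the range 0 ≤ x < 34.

33

Successive powers of 840 modulo 2551:
  840^0=1  840^1=840  840^2=1524  840^3=2109  840^4=1166  840^5=2407
  840^6=1488  840^7=2481  840^8=2424  840^9=462  840^10=328  840^11=12
  840^12=2427  840^13=431  840^14=2349  840^15=1237  840^16=823  840^17=2550
  840^18=1711  840^19=1027  840^20=442  840^21=1385  840^22=144  840^23=1063
  840^24=70  840^25=127  840^26=2089  840^27=2223  840^28=2539  840^29=124
  840^30=2120  840^31=202  840^32=1314  840^33=1728
So 840^33 ≡ 1728 (mod 2551), giving x = 33.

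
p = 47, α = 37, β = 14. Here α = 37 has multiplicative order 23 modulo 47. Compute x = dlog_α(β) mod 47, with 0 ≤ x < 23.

Successive powers of 37 modulo 47:
  37^0=1  37^1=37  37^2=6  37^3=34  37^4=36  37^5=16
  37^6=28  37^7=2  37^8=27  37^9=12  37^10=21  37^11=25
  37^12=32  37^13=9  37^14=4  37^15=7  37^16=24  37^17=42
  37^18=3  37^19=17  37^20=18  37^21=8  37^22=14
So 37^22 ≡ 14 (mod 47), giving x = 22.

22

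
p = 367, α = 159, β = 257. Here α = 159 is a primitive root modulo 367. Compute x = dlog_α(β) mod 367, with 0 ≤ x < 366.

Baby-step giant-step with m = ceil(sqrt(366)) = 20.
Baby table (159^j mod 367 for j=0..19):
  0:1  1:159  2:325  3:295  4:296  5:88  6:46  7:341
  8:270  9:358  10:37  11:11  12:281  13:272  14:309  15:320
  16:234  17:139  18:81  19:34
Giant step factor: 159^(-20) ≡ 215 (mod 367).
Scan 257·215^i mod 367 for i = 0, 1, …:
  i=0: 257   i=1: 205   i=2: 35   i=3: 185
  i=4: 139
Match at i=4, j=17: x = 4·20 + 17 = 97.

97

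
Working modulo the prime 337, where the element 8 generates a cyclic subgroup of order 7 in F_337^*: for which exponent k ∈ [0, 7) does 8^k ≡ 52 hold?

4

Successive powers of 8 modulo 337:
  8^0=1  8^1=8  8^2=64  8^3=175  8^4=52
So 8^4 ≡ 52 (mod 337), giving k = 4.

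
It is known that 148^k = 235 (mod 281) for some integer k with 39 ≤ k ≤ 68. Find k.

67

Compute 148^39 mod 281 = 22, then multiply by 148 repeatedly:
  148^39=22  148^40=165  148^41=254  148^42=219  148^43=97
  148^44=25  148^45=47  148^46=212  148^47=185  148^48=123
  148^49=220  148^50=245  148^51=11  148^52=223  148^53=127
  148^54=250  148^55=189  148^56=153  148^57=164  148^58=106
  148^59=233  148^60=202  148^61=110  148^62=263  148^63=146
  148^64=252  148^65=204  148^66=125  148^67=235
Found 235 at exponent 67.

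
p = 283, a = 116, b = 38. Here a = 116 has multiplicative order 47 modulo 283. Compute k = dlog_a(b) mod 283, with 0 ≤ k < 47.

17

Successive powers of 116 modulo 283:
  116^0=1  116^1=116  116^2=155  116^3=151  116^4=253  116^5=199
  116^6=161  116^7=281  116^8=51  116^9=256  116^10=264  116^11=60
  116^12=168  116^13=244  116^14=4  116^15=181  116^16=54  116^17=38
So 116^17 ≡ 38 (mod 283), giving k = 17.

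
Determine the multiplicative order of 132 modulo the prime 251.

The order of 132 must divide p − 1 = 250 = 2 · 5^3.
Divisors: 1, 2, 5, 10, 25, 50, 125, 250.
Check each in increasing order: 132^1 ≡ 132;  132^2 ≡ 105;  132^5 ≡ 2;  132^10 ≡ 4;  132^25 ≡ 32;  132^50 ≡ 20;  132^125 ≡ 250;  132^250 ≡ 1.
Smallest exponent giving 1 is 250.

250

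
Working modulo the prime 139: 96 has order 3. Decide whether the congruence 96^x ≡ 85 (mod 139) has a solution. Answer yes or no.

no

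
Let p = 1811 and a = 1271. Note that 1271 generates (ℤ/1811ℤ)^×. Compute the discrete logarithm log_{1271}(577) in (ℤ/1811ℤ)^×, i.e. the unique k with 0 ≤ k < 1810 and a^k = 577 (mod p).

365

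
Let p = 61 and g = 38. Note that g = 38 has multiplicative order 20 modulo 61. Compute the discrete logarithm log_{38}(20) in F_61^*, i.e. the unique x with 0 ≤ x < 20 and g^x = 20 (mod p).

12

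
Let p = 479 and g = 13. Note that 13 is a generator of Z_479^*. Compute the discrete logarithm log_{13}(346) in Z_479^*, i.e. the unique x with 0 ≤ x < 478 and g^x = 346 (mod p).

180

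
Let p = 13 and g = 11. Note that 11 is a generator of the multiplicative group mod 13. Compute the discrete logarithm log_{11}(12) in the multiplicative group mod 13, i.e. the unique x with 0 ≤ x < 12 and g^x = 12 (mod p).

6

Successive powers of 11 modulo 13:
  11^0=1  11^1=11  11^2=4  11^3=5  11^4=3  11^5=7
  11^6=12
So 11^6 ≡ 12 (mod 13), giving x = 6.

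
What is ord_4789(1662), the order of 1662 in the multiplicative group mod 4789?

The order of 1662 must divide p − 1 = 4788 = 2^2 · 3^2 · 7 · 19.
Divisors: 1, 2, 3, 4, 6, 7, 9, 12, 14, 18, 19, 21, 28, 36, 38, 42, 57, 63, 76, 84, 114, 126, 133, 171, 228, 252, 266, 342, 399, 532, 684, 798, 1197, 1596, 2394, 4788.
Check each in increasing order: 1662^1 ≡ 1662;  1662^2 ≡ 3780;  1662^3 ≡ 3981;  1662^4 ≡ 2813;  1662^6 ≡ 1560;  1662^7 ≡ 1871;  1662^9 ≡ 3816;  1662^12 ≡ 788;  1662^14 ≡ 4671;  1662^18 ≡ 3296;  1662^19 ≡ 4125;  1662^21 ≡ 4305;  1662^28 ≡ 4346;  1662^36 ≡ 2164;  1662^38 ≡ 308;  1662^42 ≡ 4384;  1662^57 ≡ 1415;  1662^63 ≡ 4460;  1662^76 ≡ 3873;  1662^84 ≡ 1199;  1662^114 ≡ 423;  1662^126 ≡ 2883;  1662^133 ≡ 1679;  1662^171 ≡ 4709;  1662^228 ≡ 1736;  1662^252 ≡ 2774;  1662^266 ≡ 3109;  1662^342 ≡ 1611;  1662^399 ≡ 1.
Smallest exponent giving 1 is 399.

399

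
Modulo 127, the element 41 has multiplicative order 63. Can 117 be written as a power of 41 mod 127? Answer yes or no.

117 ∈ ⟨41⟩ iff 117^63 ≡ 1 (mod 127), since |⟨41⟩| = 63.
117^63 mod 127 = 1.
Since 1 = 1, 117 lies in the subgroup.

yes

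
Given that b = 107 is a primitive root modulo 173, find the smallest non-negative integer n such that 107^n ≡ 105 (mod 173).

133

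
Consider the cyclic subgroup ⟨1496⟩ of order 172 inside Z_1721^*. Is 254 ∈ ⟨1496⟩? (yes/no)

254 ∈ ⟨1496⟩ iff 254^172 ≡ 1 (mod 1721), since |⟨1496⟩| = 172.
254^172 mod 1721 = 1.
Since 1 = 1, 254 lies in the subgroup.

yes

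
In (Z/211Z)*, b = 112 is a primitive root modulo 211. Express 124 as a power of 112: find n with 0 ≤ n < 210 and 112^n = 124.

39

Baby-step giant-step with m = ceil(sqrt(210)) = 15.
Baby table (112^j mod 211 for j=0..14):
  0:1  1:112  2:95  3:90  4:163  5:110  6:82  7:111
  8:194  9:206  10:73  11:158  12:183  13:29  14:83
Giant step factor: 112^(-15) ≡ 88 (mod 211).
Scan 124·88^i mod 211 for i = 0, 1, …:
  i=0: 124   i=1: 151   i=2: 206
Match at i=2, j=9: n = 2·15 + 9 = 39.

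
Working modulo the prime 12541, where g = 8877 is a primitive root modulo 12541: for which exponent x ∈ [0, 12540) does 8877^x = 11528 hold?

1134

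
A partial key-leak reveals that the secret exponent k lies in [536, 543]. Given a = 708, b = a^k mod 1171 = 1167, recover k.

Compute 708^536 mod 1171 = 577, then multiply by 708 repeatedly:
  708^536=577  708^537=1008  708^538=525  708^539=493  708^540=86
  708^541=1167
Found 1167 at exponent 541.

541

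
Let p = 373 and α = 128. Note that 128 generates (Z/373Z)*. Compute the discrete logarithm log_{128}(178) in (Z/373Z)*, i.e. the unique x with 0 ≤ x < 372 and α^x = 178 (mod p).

257

Baby-step giant-step with m = ceil(sqrt(372)) = 20.
Baby table (128^j mod 373 for j=0..19):
  0:1  1:128  2:345  3:146  4:38  5:15  6:55  7:326
  8:325  9:197  10:225  11:79  12:41  13:26  14:344  15:18
  16:66  17:242  18:17  19:311
Giant step factor: 128^(-20) ≡ 239 (mod 373).
Scan 178·239^i mod 373 for i = 0, 1, …:
  i=0: 178   i=1: 20   i=2: 304   i=3: 294
  i=4: 142   i=5: 368   i=6: 297   i=7: 113
  i=8: 151   i=9: 281   i=10: 19   i=11: 65
  i=12: 242
Match at i=12, j=17: x = 12·20 + 17 = 257.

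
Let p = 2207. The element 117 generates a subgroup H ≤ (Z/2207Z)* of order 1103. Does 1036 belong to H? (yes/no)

1036 ∈ ⟨117⟩ iff 1036^1103 ≡ 1 (mod 2207), since |⟨117⟩| = 1103.
1036^1103 mod 2207 = 1.
Since 1 = 1, 1036 lies in the subgroup.

yes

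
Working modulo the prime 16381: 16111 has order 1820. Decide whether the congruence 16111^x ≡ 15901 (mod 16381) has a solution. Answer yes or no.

15901 ∈ ⟨16111⟩ iff 15901^1820 ≡ 1 (mod 16381), since |⟨16111⟩| = 1820.
15901^1820 mod 16381 = 3393.
Since 3393 ≠ 1, 15901 does not lie in the subgroup.

no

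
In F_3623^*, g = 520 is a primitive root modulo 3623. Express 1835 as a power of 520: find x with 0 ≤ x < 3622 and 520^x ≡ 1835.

Baby-step giant-step with m = ceil(sqrt(3622)) = 61.
Baby table (520^j mod 3623 for j=0..60):
  0:1  1:520  2:2298  3:2993  4:2093  5:1460  6:1993  7:182
  8:442  9:1591  10:1276  11:511  12:1241  13:426  14:517  15:738
  16:3345  17:360  18:2427  19:1236  20:1449  21:3519  22:265  23:126
  24:306  25:3331  26:326  27:2862  28:2810  29:1131  30:1194  31:1347
  32:1201  33:1364  34:2795  35:577  36:2954  37:3551  38:2413  39:1202
  40:1884  41:1470  42:3570  43:1424  44:1388  45:783  46:1384  47:2326
  48:3061  49:1223  50:1935  51:2629  52:1209  53:1901  54:3064  55:2783
  56:1583  57:739  58:242  59:2658  60:1797
Giant step factor: 520^(-61) ≡ 801 (mod 3623).
Scan 1835·801^i mod 3623 for i = 0, 1, …:
  i=0: 1835   i=1: 2520   i=2: 509   i=3: 1933
  i=4: 1312   i=5: 242
Match at i=5, j=58: x = 5·61 + 58 = 363.

363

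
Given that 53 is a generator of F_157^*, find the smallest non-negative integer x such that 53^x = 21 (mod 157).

107

Baby-step giant-step with m = ceil(sqrt(156)) = 13.
Baby table (53^j mod 157 for j=0..12):
  0:1  1:53  2:140  3:41  4:132  5:88  6:111  7:74
  8:154  9:155  10:51  11:34  12:75
Giant step factor: 53^(-13) ≡ 22 (mod 157).
Scan 21·22^i mod 157 for i = 0, 1, …:
  i=0: 21   i=1: 148   i=2: 116   i=3: 40
  i=4: 95   i=5: 49   i=6: 136   i=7: 9
  i=8: 41
Match at i=8, j=3: x = 8·13 + 3 = 107.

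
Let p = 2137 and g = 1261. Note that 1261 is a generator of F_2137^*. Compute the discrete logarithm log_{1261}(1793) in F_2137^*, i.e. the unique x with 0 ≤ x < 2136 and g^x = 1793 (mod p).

1403

Baby-step giant-step with m = ceil(sqrt(2136)) = 47.
Baby table (1261^j mod 2137 for j=0..46):
  0:1  1:1261  2:193  3:1892  4:920  5:1866  6:189  7:1122
  8:148  9:709  10:783  11:69  12:1529  13:495  14:191  15:1507
  16:534  17:219  18:486  19:1664  20:1907  21:602  22:487  23:788
  24:2100  25:357  26:1407  27:517  28:152  29:1479  30:1555  31:1226
  32:935  33:1548  34:947  35:1721  36:1126  37:918  38:1481  39:1940
  40:1612  41:445  42:1251  43:405  44:2099  45:1233  46:1214
Giant step factor: 1261^(-47) ≡ 502 (mod 2137).
Scan 1793·502^i mod 2137 for i = 0, 1, …:
  i=0: 1793   i=1: 409   i=2: 166   i=3: 2126
  i=4: 889   i=5: 1782   i=6: 1298   i=7: 1948
  i=8: 1287   i=9: 700     …   i=28: 1706
  i=29: 1612
Match at i=29, j=40: x = 29·47 + 40 = 1403.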